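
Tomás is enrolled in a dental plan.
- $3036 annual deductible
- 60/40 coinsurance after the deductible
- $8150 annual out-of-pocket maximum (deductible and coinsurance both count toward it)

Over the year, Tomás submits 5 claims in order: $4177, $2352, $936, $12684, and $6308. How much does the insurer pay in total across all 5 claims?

$18307

Claim 1 — $4177: $3036 finishes the deductible; $1141 goes to coinsurance; patient's 40% is $456.40. Patient owes $3492.40 (running OOP $3492.40). Plan pays $4177 − $3492.40 = $684.60.
Claim 2 — $2352: 40% coinsurance on $2352 = $940.80. Patient owes $940.80 (running OOP $4433.20). Plan pays $2352 − $940.80 = $1411.20.
Claim 3 — $936: 40% coinsurance on $936 = $374.40. Patient owes $374.40 (running OOP $4807.60). Plan pays $936 − $374.40 = $561.60.
Claim 4 — $12684: deductible met; 40% of $12684 = $5073.60. Adding that to $4807.60 gives $9881.20, past the $8150 cap; patient pays only $8150 − $4807.60 = $3342.40. Plan pays $12684 − $3342.40 = $9341.60.
Claim 5 — $6308: deductible already satisfied, so patient's share is 40% × $6308 = $2523.20. Adding that to $8150 gives $10673.20, past the $8150 cap; patient pays only $8150 − $8150 = $0. Plan pays $6308 − $0 = $6308.
Insurer total = bills − patient's total = $26457 − $8150 = $18307.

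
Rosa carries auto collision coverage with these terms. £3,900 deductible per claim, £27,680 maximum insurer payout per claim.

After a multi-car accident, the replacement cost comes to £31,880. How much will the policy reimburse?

£27,680

Less the £3,900 deductible: £31,880 − £3,900 = £27,980.
£27,980 exceeds the £27,680 limit, so the insurer pays the limit: £27,680.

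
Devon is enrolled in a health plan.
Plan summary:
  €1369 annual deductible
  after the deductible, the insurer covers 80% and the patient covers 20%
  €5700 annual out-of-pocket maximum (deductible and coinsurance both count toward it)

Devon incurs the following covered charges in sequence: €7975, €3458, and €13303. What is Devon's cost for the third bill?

€2318.20

#1 (€7975): €1369 finishes the deductible; €6606 goes to coinsurance; patient's 20% is €1321.20. Cost to patient: €2690.20. OOP to date €2690.20.
#2 (€3458): 20% coinsurance on €3458 = €691.60. Patient pays €691.60; OOP now €3381.80.
#3 (€13303): deductible already satisfied, so patient's share is 20% × €13303 = €2660.60. That would push OOP to €6042.40, over the €5700 cap, so patient pays €5700 − €3381.80 = €2318.20.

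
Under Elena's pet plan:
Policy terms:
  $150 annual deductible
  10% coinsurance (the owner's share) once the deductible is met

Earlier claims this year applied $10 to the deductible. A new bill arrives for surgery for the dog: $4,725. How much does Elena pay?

$10 of the $150 deductible is already met, leaving $140.
That leaves $4,725 − $140 = $4,585 for coinsurance.
10% of $4,585 = $458.50 falls to the owner.
So the owner owes $140 + $458.50 = $598.50.

$598.50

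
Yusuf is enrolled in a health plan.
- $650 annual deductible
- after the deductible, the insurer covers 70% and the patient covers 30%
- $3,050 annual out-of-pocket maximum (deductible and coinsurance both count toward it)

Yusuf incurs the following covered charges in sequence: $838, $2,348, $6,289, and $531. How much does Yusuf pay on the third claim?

$1,639.20

Claim 1 — $838: $650 to deductible, leaving $188; patient's 30% is $56.40. Patient pays $706.40; OOP now $706.40.
Claim 2 — $2,348: deductible met; 30% of $2,348 = $704.40. Patient owes $704.40 (running OOP $1,410.80).
Claim 3 — $6,289: deductible met; 30% of $6,289 = $1,886.70. That would push OOP to $3,297.50, over the $3,050 cap, so patient pays $3,050 − $1,410.80 = $1,639.20.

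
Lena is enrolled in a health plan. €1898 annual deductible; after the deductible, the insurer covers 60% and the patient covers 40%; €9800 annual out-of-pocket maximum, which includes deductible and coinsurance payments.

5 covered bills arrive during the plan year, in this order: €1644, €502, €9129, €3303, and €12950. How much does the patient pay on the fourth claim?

Bill 1, €1644: all of it applies to the deductible. Patient pays €1644; OOP now €1644.
Bill 2, €502: €254 finishes the deductible; €248 goes to coinsurance; 40% of €248 = €99.20. Patient pays €353.20; OOP now €1997.20.
Bill 3, €9129: deductible already satisfied, so patient's share is 40% × €9129 = €3651.60. Cost to patient: €3651.60. OOP to date €5648.80.
Bill 4, €3303: 40% coinsurance on €3303 = €1321.20. Cost to patient: €1321.20. OOP to date €6970.

€1321.20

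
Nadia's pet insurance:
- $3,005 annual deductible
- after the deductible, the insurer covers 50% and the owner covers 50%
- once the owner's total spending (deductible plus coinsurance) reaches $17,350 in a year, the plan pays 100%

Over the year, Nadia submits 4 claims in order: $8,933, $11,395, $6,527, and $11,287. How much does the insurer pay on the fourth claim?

$8,867

Bill 1, $8,933: $3,005 finishes the deductible; $5,928 goes to coinsurance; 50% of $5,928 = $2,964. Owner pays $5,969; OOP now $5,969. Plan pays $8,933 − $5,969 = $2,964.
Bill 2, $11,395: deductible already satisfied, so owner's share is 50% × $11,395 = $5,697.50. Owner owes $5,697.50 (running OOP $11,666.50). Plan pays $11,395 − $5,697.50 = $5,697.50.
Bill 3, $6,527: deductible met; 50% of $6,527 = $3,263.50. Owner pays $3,263.50; OOP now $14,930. Insurer: $6,527 − $3,263.50 = $3,263.50.
Bill 4, $11,287: 50% coinsurance on $11,287 = $5,643.50. Adding that to $14,930 gives $20,573.50, past the $17,350 cap; owner pays only $17,350 − $14,930 = $2,420. Insurer: $11,287 − $2,420 = $8,867.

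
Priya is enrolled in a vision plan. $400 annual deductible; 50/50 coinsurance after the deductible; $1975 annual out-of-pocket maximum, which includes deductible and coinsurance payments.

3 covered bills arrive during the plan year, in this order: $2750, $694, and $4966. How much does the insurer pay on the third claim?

Claim 1 — $2750: deductible takes $400, $2350 remains; 50% of $2350 = $1175. Member pays $1575; OOP now $1575. Plan pays $2750 − $1575 = $1175.
Claim 2 — $694: 50% coinsurance on $694 = $347. Cost to member: $347. OOP to date $1922. Insurer: $694 − $347 = $347.
Claim 3 — $4966: deductible met; 50% of $4966 = $2483. That would push OOP to $4405, over the $1975 cap, so member pays $1975 − $1922 = $53. Insurer: $4966 − $53 = $4913.

$4913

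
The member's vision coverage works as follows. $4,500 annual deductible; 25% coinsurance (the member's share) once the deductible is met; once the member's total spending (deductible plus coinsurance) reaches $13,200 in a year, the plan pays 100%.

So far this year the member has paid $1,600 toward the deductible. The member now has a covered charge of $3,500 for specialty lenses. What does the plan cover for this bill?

Remaining deductible: $4,500 − $1,600 = $2,900.
That leaves $3,500 − $2,900 = $600 for coinsurance.
Coinsurance: $600 × 25% = $150.
Member responsibility before any cap: $2,900 + $150 = $3,050.
Year-to-date out-of-pocket becomes $1,600 + $3,050 = $4,650, still under the $13,200 maximum, so no cap applies.
The plan picks up $3,500 − $3,050 = $450.

$450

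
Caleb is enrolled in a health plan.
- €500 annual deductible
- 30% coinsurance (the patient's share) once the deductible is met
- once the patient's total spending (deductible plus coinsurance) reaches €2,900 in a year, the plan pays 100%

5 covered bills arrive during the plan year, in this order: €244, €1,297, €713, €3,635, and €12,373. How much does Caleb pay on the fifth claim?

#1 (€244): all of it applies to the deductible. Patient pays €244; OOP now €244.
#2 (€1,297): €256 finishes the deductible; €1,041 goes to coinsurance; patient's 30% is €312.30. Patient pays €568.30; OOP now €812.30.
#3 (€713): 30% coinsurance on €713 = €213.90. Patient owes €213.90 (running OOP €1,026.20).
#4 (€3,635): deductible already satisfied, so patient's share is 30% × €3,635 = €1,090.50. Patient owes €1,090.50 (running OOP €2,116.70).
#5 (€12,373): 30% coinsurance on €12,373 = €3,711.90. OOP would hit €5,828.60 > €2,900, so the cap limits the patient to €2,900 − €2,116.70 = €783.30.

€783.30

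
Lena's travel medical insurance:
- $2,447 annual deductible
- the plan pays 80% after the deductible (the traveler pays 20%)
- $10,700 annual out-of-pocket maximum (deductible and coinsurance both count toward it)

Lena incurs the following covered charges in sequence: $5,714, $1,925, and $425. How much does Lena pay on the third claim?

Claim 1 — $5,714: $2,447 to deductible, leaving $3,267; traveler's 20% is $653.40. Traveler pays $3,100.40; OOP now $3,100.40.
Claim 2 — $1,925: 20% coinsurance on $1,925 = $385. Traveler pays $385; OOP now $3,485.40.
Claim 3 — $425: 20% coinsurance on $425 = $85. Traveler owes $85 (running OOP $3,570.40).

$85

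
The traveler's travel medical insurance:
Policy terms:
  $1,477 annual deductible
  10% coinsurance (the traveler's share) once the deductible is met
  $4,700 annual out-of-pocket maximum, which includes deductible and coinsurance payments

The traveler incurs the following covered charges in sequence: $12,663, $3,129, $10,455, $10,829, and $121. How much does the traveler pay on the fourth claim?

#1 ($12,663): $1,477 to deductible, leaving $11,186; traveler's 10% is $1,118.60. Traveler owes $2,595.60 (running OOP $2,595.60).
#2 ($3,129): deductible met; 10% of $3,129 = $312.90. Cost to traveler: $312.90. OOP to date $2,908.50.
#3 ($10,455): deductible already satisfied, so traveler's share is 10% × $10,455 = $1,045.50. Cost to traveler: $1,045.50. OOP to date $3,954.
#4 ($10,829): deductible already satisfied, so traveler's share is 10% × $10,829 = $1,082.90. OOP would hit $5,036.90 > $4,700, so the cap limits the traveler to $4,700 − $3,954 = $746.

$746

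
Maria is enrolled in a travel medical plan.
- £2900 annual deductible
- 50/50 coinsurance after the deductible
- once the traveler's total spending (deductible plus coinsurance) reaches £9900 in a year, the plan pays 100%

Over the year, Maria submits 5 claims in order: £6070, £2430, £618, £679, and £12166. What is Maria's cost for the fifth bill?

Claim 1 — £6070: £2900 to deductible, leaving £3170; traveler's 50% is £1585. Cost to traveler: £4485. OOP to date £4485.
Claim 2 — £2430: deductible already satisfied, so traveler's share is 50% × £2430 = £1215. Traveler owes £1215 (running OOP £5700).
Claim 3 — £618: deductible already satisfied, so traveler's share is 50% × £618 = £309. Cost to traveler: £309. OOP to date £6009.
Claim 4 — £679: deductible already satisfied, so traveler's share is 50% × £679 = £339.50. Cost to traveler: £339.50. OOP to date £6348.50.
Claim 5 — £12166: deductible met; 50% of £12166 = £6083. OOP would hit £12431.50 > £9900, so the cap limits the traveler to £9900 − £6348.50 = £3551.50.

£3551.50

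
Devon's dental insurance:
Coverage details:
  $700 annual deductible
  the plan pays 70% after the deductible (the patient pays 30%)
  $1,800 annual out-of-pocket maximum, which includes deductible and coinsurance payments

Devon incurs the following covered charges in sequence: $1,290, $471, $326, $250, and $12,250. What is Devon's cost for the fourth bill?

Bill 1, $1,290: deductible takes $700, $590 remains; patient's 30% is $177. Cost to patient: $877. OOP to date $877.
Bill 2, $471: 30% coinsurance on $471 = $141.30. Patient owes $141.30 (running OOP $1,018.30).
Bill 3, $326: 30% coinsurance on $326 = $97.80. Patient owes $97.80 (running OOP $1,116.10).
Bill 4, $250: deductible already satisfied, so patient's share is 30% × $250 = $75. Cost to patient: $75. OOP to date $1,191.10.

$75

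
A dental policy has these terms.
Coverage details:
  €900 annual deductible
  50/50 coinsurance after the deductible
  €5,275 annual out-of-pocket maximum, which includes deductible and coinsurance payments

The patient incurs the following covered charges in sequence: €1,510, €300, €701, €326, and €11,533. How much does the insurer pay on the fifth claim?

#1 (€1,510): €900 finishes the deductible; €610 goes to coinsurance; patient's 50% is €305. Patient owes €1,205 (running OOP €1,205). Plan pays €1,510 − €1,205 = €305.
#2 (€300): deductible met; 50% of €300 = €150. Patient pays €150; OOP now €1,355. Insurer: €300 − €150 = €150.
#3 (€701): deductible met; 50% of €701 = €350.50. Cost to patient: €350.50. OOP to date €1,705.50. Plan pays €701 − €350.50 = €350.50.
#4 (€326): deductible met; 50% of €326 = €163. Patient owes €163 (running OOP €1,868.50). Plan pays €326 − €163 = €163.
#5 (€11,533): deductible already satisfied, so patient's share is 50% × €11,533 = €5,766.50. Adding that to €1,868.50 gives €7,635, past the €5,275 cap; patient pays only €5,275 − €1,868.50 = €3,406.50. Insurer: €11,533 − €3,406.50 = €8,126.50.

€8,126.50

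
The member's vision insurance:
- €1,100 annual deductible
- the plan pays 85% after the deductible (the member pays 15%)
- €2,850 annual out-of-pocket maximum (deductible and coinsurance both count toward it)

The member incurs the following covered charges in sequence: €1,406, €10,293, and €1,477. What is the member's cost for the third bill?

€160.15

Bill 1, €1,406: deductible takes €1,100, €306 remains; coinsurance €306 × 15% = €45.90. Cost to member: €1,145.90. OOP to date €1,145.90.
Bill 2, €10,293: deductible already satisfied, so member's share is 15% × €10,293 = €1,543.95. Member pays €1,543.95; OOP now €2,689.85.
Bill 3, €1,477: 15% coinsurance on €1,477 = €221.55. Adding that to €2,689.85 gives €2,911.40, past the €2,850 cap; member pays only €2,850 − €2,689.85 = €160.15.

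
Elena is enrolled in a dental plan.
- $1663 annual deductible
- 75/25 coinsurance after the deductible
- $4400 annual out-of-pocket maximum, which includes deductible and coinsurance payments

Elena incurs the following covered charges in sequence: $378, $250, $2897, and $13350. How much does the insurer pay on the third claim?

Claim 1 ($378): entire amount goes to the deductible. Patient owes $378 (running OOP $378). Insurer: $378 − $378 = $0.
Claim 2 ($250): entire amount goes to the deductible. Cost to patient: $250. OOP to date $628. Plan pays $250 − $250 = $0.
Claim 3 ($2897): $1035 to deductible, leaving $1862; 25% of $1862 = $465.50. Cost to patient: $1500.50. OOP to date $2128.50. Plan pays $2897 − $1500.50 = $1396.50.

$1396.50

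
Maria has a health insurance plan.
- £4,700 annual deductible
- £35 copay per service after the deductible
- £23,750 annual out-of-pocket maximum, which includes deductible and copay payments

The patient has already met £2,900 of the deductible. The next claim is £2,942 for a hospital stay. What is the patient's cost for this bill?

£1,835

Deductible still to meet: £4,700 − £2,900 = £1,800.
The remaining £1,142 (= £2,942 − £1,800) moves to the copay.
Copay on this service: £35.
Patient responsibility before any cap: £1,800 + £35 = £1,835.
Cumulative spending £2,900 + £1,835 = £4,735 stays under the £23,750 maximum.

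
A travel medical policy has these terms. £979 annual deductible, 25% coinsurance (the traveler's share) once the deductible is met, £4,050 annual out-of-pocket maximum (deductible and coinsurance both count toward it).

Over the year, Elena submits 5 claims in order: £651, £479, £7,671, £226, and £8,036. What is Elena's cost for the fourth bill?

#1 (£651): entire amount goes to the deductible. Traveler pays £651; OOP now £651.
#2 (£479): £328 to deductible, leaving £151; 25% of £151 = £37.75. Cost to traveler: £365.75. OOP to date £1,016.75.
#3 (£7,671): deductible already satisfied, so traveler's share is 25% × £7,671 = £1,917.75. Traveler pays £1,917.75; OOP now £2,934.50.
#4 (£226): deductible met; 25% of £226 = £56.50. Cost to traveler: £56.50. OOP to date £2,991.

£56.50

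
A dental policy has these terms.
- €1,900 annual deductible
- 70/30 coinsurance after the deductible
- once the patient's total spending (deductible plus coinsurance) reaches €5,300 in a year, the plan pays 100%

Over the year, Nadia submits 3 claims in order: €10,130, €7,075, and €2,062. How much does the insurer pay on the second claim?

Bill 1, €10,130: deductible takes €1,900, €8,230 remains; 30% of €8,230 = €2,469. Patient pays €4,369; OOP now €4,369. Plan pays €10,130 − €4,369 = €5,761.
Bill 2, €7,075: deductible already satisfied, so patient's share is 30% × €7,075 = €2,122.50. Adding that to €4,369 gives €6,491.50, past the €5,300 cap; patient pays only €5,300 − €4,369 = €931. Insurer: €7,075 − €931 = €6,144.

€6,144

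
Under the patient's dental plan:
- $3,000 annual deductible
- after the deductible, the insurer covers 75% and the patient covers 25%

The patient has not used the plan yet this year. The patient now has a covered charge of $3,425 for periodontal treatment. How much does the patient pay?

Nothing has been paid toward the $3,000 deductible, so the first $3,000 of this charge is applied there.
After the $3,000 deductible portion, $3,425 − $3,000 = $425 is subject to coinsurance.
25% of $425 = $106.25 falls to the patient.
So the patient owes $3,000 + $106.25 = $3,106.25.

$3,106.25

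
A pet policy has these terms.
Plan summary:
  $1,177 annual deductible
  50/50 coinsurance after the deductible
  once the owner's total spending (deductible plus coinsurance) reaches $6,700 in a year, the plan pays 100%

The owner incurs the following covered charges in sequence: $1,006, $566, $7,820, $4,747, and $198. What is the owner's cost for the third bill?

$3,910

Bill 1, $1,006: all of it applies to the deductible. Owner owes $1,006 (running OOP $1,006).
Bill 2, $566: $171 to deductible, leaving $395; 50% of $395 = $197.50. Owner pays $368.50; OOP now $1,374.50.
Bill 3, $7,820: deductible met; 50% of $7,820 = $3,910. Owner pays $3,910; OOP now $5,284.50.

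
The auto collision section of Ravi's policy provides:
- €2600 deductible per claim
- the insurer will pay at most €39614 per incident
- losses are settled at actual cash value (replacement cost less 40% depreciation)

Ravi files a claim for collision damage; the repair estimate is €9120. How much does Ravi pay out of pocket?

€6248

Actual cash value after 40% depreciation: €9120 × 60% = €5472.
After the deductible, €5472 − €2600 = €2872 remains.
€2872 ≤ €39614, so the limit doesn't bind; insurer pays €2872.
Driver's share is the uncovered remainder: €9120 − €2872 = €6248.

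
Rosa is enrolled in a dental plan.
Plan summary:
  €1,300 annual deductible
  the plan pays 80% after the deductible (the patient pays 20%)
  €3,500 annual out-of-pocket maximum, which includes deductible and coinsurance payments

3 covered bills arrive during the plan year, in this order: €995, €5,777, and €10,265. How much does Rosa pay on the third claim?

#1 (€995): all of it applies to the deductible. Patient pays €995; OOP now €995.
#2 (€5,777): €305 to deductible, leaving €5,472; 20% of €5,472 = €1,094.40. Patient pays €1,399.40; OOP now €2,394.40.
#3 (€10,265): 20% coinsurance on €10,265 = €2,053. Adding that to €2,394.40 gives €4,447.40, past the €3,500 cap; patient pays only €3,500 − €2,394.40 = €1,105.60.

€1,105.60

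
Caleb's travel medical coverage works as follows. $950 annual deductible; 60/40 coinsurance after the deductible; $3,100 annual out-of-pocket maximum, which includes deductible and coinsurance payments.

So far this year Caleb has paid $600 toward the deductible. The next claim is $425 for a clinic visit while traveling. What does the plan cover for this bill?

$45

Deductible still to meet: $950 − $600 = $350.
That leaves $425 − $350 = $75 for coinsurance.
Coinsurance: $75 × 40% = $30.
So the traveler owes $350 + $30 = $380 before any cap.
Total out-of-pocket so far would be $600 + $380 = $980, below the $3,100 cap — no reduction.
The plan picks up $425 − $380 = $45.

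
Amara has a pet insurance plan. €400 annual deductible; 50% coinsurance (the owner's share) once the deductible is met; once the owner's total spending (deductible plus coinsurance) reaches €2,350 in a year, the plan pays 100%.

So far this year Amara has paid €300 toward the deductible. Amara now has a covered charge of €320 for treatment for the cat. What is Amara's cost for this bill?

€210

Deductible still to meet: €400 − €300 = €100.
The remaining €220 (= €320 − €100) moves to coinsurance.
Coinsurance: €220 × 50% = €110.
That puts the owner's cost at €100 + €110 = €210 before any cap.
Year-to-date out-of-pocket becomes €300 + €210 = €510, still under the €2,350 maximum, so no cap applies.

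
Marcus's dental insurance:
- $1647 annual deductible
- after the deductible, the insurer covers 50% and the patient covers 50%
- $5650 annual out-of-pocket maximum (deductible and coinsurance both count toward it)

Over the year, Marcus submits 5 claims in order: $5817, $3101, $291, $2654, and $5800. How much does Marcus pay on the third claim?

Claim 1 ($5817): $1647 finishes the deductible; $4170 goes to coinsurance; 50% of $4170 = $2085. Patient owes $3732 (running OOP $3732).
Claim 2 ($3101): deductible already satisfied, so patient's share is 50% × $3101 = $1550.50. Patient pays $1550.50; OOP now $5282.50.
Claim 3 ($291): deductible already satisfied, so patient's share is 50% × $291 = $145.50. Patient pays $145.50; OOP now $5428.

$145.50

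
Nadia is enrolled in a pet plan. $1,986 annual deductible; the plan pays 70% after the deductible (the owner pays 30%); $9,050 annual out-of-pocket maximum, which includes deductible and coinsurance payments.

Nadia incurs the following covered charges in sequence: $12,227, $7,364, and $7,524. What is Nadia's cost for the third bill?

Claim 1 — $12,227: $1,986 to deductible, leaving $10,241; owner's 30% is $3,072.30. Owner pays $5,058.30; OOP now $5,058.30.
Claim 2 — $7,364: 30% coinsurance on $7,364 = $2,209.20. Owner pays $2,209.20; OOP now $7,267.50.
Claim 3 — $7,524: deductible already satisfied, so owner's share is 30% × $7,524 = $2,257.20. Adding that to $7,267.50 gives $9,524.70, past the $9,050 cap; owner pays only $9,050 − $7,267.50 = $1,782.50.

$1,782.50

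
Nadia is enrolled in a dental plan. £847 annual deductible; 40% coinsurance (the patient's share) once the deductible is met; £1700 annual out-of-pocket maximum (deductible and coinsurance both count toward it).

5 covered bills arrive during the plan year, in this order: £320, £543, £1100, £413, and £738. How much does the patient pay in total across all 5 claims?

Claim 1 — £320: entire amount goes to the deductible. Patient owes £320 (running OOP £320).
Claim 2 — £543: deductible takes £527, £16 remains; 40% of £16 = £6.40. Cost to patient: £533.40. OOP to date £853.40.
Claim 3 — £1100: deductible met; 40% of £1100 = £440. Patient owes £440 (running OOP £1293.40).
Claim 4 — £413: deductible already satisfied, so patient's share is 40% × £413 = £165.20. Patient pays £165.20; OOP now £1458.60.
Claim 5 — £738: deductible already satisfied, so patient's share is 40% × £738 = £295.20. That would push OOP to £1753.80, over the £1700 cap, so patient pays £1700 − £1458.60 = £241.40.
Summing the patient's payments: £320 + £533.40 + £440 + £165.20 + £241.40 = £1700.

£1700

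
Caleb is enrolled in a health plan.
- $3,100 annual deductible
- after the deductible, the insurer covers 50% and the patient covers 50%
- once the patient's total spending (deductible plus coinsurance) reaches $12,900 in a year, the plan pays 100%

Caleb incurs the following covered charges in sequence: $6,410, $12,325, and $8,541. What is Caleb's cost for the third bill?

Bill 1, $6,410: $3,100 finishes the deductible; $3,310 goes to coinsurance; coinsurance $3,310 × 50% = $1,655. Cost to patient: $4,755. OOP to date $4,755.
Bill 2, $12,325: 50% coinsurance on $12,325 = $6,162.50. Cost to patient: $6,162.50. OOP to date $10,917.50.
Bill 3, $8,541: deductible already satisfied, so patient's share is 50% × $8,541 = $4,270.50. OOP would hit $15,188 > $12,900, so the cap limits the patient to $12,900 − $10,917.50 = $1,982.50.

$1,982.50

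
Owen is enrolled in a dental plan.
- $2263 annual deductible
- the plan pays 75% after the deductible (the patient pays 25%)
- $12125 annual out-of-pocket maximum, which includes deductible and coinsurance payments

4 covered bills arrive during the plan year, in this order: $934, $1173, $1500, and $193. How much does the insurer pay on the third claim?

$1008

Claim 1 — $934: all of it applies to the deductible. Patient owes $934 (running OOP $934). Plan pays $934 − $934 = $0.
Claim 2 — $1173: all of it applies to the deductible. Patient pays $1173; OOP now $2107. Plan pays $1173 − $1173 = $0.
Claim 3 — $1500: $156 to deductible, leaving $1344; 25% of $1344 = $336. Cost to patient: $492. OOP to date $2599. Insurer: $1500 − $492 = $1008.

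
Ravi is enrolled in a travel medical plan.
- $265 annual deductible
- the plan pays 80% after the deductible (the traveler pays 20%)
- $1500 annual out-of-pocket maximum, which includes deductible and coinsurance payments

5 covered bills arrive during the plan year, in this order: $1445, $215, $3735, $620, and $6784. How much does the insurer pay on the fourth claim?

#1 ($1445): $265 to deductible, leaving $1180; traveler's 20% is $236. Traveler owes $501 (running OOP $501). Plan pays $1445 − $501 = $944.
#2 ($215): 20% coinsurance on $215 = $43. Cost to traveler: $43. OOP to date $544. Plan pays $215 − $43 = $172.
#3 ($3735): deductible met; 20% of $3735 = $747. Cost to traveler: $747. OOP to date $1291. Plan pays $3735 − $747 = $2988.
#4 ($620): deductible already satisfied, so traveler's share is 20% × $620 = $124. Cost to traveler: $124. OOP to date $1415. Plan pays $620 − $124 = $496.

$496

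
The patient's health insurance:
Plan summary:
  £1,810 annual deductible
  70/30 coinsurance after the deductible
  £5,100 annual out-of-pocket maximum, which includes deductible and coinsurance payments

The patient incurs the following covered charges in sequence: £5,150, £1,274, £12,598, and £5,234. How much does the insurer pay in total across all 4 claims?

Claim 1 — £5,150: £1,810 to deductible, leaving £3,340; 30% of £3,340 = £1,002. Patient pays £2,812; OOP now £2,812. Insurer: £5,150 − £2,812 = £2,338.
Claim 2 — £1,274: deductible met; 30% of £1,274 = £382.20. Cost to patient: £382.20. OOP to date £3,194.20. Insurer: £1,274 − £382.20 = £891.80.
Claim 3 — £12,598: 30% coinsurance on £12,598 = £3,779.40. That would push OOP to £6,973.60, over the £5,100 cap, so patient pays £5,100 − £3,194.20 = £1,905.80. Insurer: £12,598 − £1,905.80 = £10,692.20.
Claim 4 — £5,234: deductible already satisfied, so patient's share is 30% × £5,234 = £1,570.20. That would push OOP to £6,670.20, over the £5,100 cap, so patient pays £5,100 − £5,100 = £0. Insurer: £5,234 − £0 = £5,234.
Insurer total: £2,338 + £891.80 + £10,692.20 + £5,234 = £19,156.

£19,156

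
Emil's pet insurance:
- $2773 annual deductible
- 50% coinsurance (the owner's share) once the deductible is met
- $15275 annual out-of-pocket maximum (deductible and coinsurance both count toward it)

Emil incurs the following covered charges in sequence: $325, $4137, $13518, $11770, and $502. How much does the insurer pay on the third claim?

Bill 1, $325: fully absorbed by the deductible. Owner owes $325 (running OOP $325). Plan pays $325 − $325 = $0.
Bill 2, $4137: $2448 to deductible, leaving $1689; 50% of $1689 = $844.50. Owner owes $3292.50 (running OOP $3617.50). Insurer: $4137 − $3292.50 = $844.50.
Bill 3, $13518: 50% coinsurance on $13518 = $6759. Owner pays $6759; OOP now $10376.50. Plan pays $13518 − $6759 = $6759.

$6759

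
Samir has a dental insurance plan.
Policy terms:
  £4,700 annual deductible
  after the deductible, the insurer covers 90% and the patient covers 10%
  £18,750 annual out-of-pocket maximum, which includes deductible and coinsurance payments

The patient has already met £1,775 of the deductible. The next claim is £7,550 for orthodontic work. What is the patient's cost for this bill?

£3,387.50

£1,775 of the £4,700 deductible is already met, leaving £2,925.
The remaining £4,625 (= £7,550 − £2,925) moves to coinsurance.
Coinsurance: £4,625 × 10% = £462.50.
So the patient owes £2,925 + £462.50 = £3,387.50 before any cap.
Year-to-date out-of-pocket becomes £1,775 + £3,387.50 = £5,162.50, still under the £18,750 maximum, so no cap applies.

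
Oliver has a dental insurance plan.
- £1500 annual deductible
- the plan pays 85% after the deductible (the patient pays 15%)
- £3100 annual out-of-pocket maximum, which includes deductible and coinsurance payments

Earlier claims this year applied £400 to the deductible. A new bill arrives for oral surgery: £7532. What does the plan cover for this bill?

£400 of the £1500 deductible is already met, leaving £1100.
That leaves £7532 − £1100 = £6432 for coinsurance.
Patient's 15% share of £6432 is £964.80.
Patient responsibility before any cap: £1100 + £964.80 = £2064.80.
Cumulative spending £400 + £2064.80 = £2464.80 stays under the £3100 maximum.
The plan picks up £7532 − £2064.80 = £5467.20.

£5467.20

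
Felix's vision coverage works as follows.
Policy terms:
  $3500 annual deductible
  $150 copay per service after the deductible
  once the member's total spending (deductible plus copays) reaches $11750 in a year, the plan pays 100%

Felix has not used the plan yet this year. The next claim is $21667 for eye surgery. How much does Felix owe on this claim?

Nothing has been paid toward the $3500 deductible, so the first $3500 of this charge is applied there.
After the $3500 deductible portion, $21667 − $3500 = $18167 is subject to the copay.
Copay on this service: $150.
So the member owes $3500 + $150 = $3650 before any cap.
Cumulative spending $0 + $3650 = $3650 stays under the $11750 maximum.

$3650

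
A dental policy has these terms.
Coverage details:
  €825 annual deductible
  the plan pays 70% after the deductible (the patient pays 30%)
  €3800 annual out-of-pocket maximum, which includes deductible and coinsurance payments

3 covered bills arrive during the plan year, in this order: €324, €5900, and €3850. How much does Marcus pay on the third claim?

#1 (€324): all of it applies to the deductible. Patient owes €324 (running OOP €324).
#2 (€5900): €501 finishes the deductible; €5399 goes to coinsurance; 30% of €5399 = €1619.70. Patient pays €2120.70; OOP now €2444.70.
#3 (€3850): 30% coinsurance on €3850 = €1155. Patient owes €1155 (running OOP €3599.70).

€1155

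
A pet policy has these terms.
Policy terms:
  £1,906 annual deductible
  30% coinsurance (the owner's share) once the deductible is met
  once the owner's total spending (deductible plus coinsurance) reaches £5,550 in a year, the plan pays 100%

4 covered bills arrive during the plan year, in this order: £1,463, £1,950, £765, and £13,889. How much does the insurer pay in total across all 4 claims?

#1 (£1,463): entire amount goes to the deductible. Cost to owner: £1,463. OOP to date £1,463. Insurer: £1,463 − £1,463 = £0.
#2 (£1,950): £443 to deductible, leaving £1,507; coinsurance £1,507 × 30% = £452.10. Cost to owner: £895.10. OOP to date £2,358.10. Plan pays £1,950 − £895.10 = £1,054.90.
#3 (£765): 30% coinsurance on £765 = £229.50. Cost to owner: £229.50. OOP to date £2,587.60. Plan pays £765 − £229.50 = £535.50.
#4 (£13,889): deductible already satisfied, so owner's share is 30% × £13,889 = £4,166.70. That would push OOP to £6,754.30, over the £5,550 cap, so owner pays £5,550 − £2,587.60 = £2,962.40. Plan pays £13,889 − £2,962.40 = £10,926.60.
Insurer total: £0 + £1,054.90 + £535.50 + £10,926.60 = £12,517.

£12,517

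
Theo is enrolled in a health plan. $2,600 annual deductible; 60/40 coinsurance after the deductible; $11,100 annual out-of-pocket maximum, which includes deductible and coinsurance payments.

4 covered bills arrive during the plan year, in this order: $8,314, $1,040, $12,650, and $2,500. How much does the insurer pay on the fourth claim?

$1,761.60

Claim 1 ($8,314): deductible takes $2,600, $5,714 remains; patient's 40% is $2,285.60. Patient pays $4,885.60; OOP now $4,885.60. Plan pays $8,314 − $4,885.60 = $3,428.40.
Claim 2 ($1,040): deductible already satisfied, so patient's share is 40% × $1,040 = $416. Cost to patient: $416. OOP to date $5,301.60. Insurer: $1,040 − $416 = $624.
Claim 3 ($12,650): deductible already satisfied, so patient's share is 40% × $12,650 = $5,060. Patient owes $5,060 (running OOP $10,361.60). Plan pays $12,650 − $5,060 = $7,590.
Claim 4 ($2,500): deductible already satisfied, so patient's share is 40% × $2,500 = $1,000. Adding that to $10,361.60 gives $11,361.60, past the $11,100 cap; patient pays only $11,100 − $10,361.60 = $738.40. Plan pays $2,500 − $738.40 = $1,761.60.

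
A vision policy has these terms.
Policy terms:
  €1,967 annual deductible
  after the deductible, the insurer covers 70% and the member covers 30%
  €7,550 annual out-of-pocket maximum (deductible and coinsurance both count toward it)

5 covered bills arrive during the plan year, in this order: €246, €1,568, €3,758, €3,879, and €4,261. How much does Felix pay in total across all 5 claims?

#1 (€246): all of it applies to the deductible. Cost to member: €246. OOP to date €246.
#2 (€1,568): entire amount goes to the deductible. Cost to member: €1,568. OOP to date €1,814.
#3 (€3,758): deductible takes €153, €3,605 remains; 30% of €3,605 = €1,081.50. Cost to member: €1,234.50. OOP to date €3,048.50.
#4 (€3,879): 30% coinsurance on €3,879 = €1,163.70. Cost to member: €1,163.70. OOP to date €4,212.20.
#5 (€4,261): 30% coinsurance on €4,261 = €1,278.30. Cost to member: €1,278.30. OOP to date €5,490.50.
Total paid by the member: €246 + €1,568 + €1,234.50 + €1,163.70 + €1,278.30 = €5,490.50.

€5,490.50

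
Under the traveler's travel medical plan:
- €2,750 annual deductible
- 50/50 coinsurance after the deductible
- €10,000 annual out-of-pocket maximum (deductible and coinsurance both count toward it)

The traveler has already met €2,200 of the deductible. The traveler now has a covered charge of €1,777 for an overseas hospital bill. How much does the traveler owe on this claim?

€2,200 of the €2,750 deductible is already met, leaving €550.
The remaining €1,227 (= €1,777 − €550) moves to coinsurance.
Traveler's 50% share of €1,227 is €613.50.
Traveler responsibility before any cap: €550 + €613.50 = €1,163.50.
Cumulative spending €2,200 + €1,163.50 = €3,363.50 stays under the €10,000 maximum.

€1,163.50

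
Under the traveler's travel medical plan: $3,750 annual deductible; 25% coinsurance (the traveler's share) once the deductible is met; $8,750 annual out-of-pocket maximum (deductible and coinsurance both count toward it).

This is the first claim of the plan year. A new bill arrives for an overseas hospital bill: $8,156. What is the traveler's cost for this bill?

$4,851.50

Deductible not yet touched, so the first $3,750 of the bill goes to the deductible.
That leaves $8,156 − $3,750 = $4,406 for coinsurance.
Traveler's 25% share of $4,406 is $1,101.50.
So the traveler owes $3,750 + $1,101.50 = $4,851.50 before any cap.
Total out-of-pocket so far would be $0 + $4,851.50 = $4,851.50, below the $8,750 cap — no reduction.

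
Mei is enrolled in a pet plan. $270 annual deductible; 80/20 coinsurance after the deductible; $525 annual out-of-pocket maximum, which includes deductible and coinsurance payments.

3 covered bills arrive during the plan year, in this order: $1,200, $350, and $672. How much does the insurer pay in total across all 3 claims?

Claim 1 — $1,200: $270 to deductible, leaving $930; 20% of $930 = $186. Owner pays $456; OOP now $456. Plan pays $1,200 − $456 = $744.
Claim 2 — $350: deductible met; 20% of $350 = $70. Adding that to $456 gives $526, past the $525 cap; owner pays only $525 − $456 = $69. Insurer: $350 − $69 = $281.
Claim 3 — $672: deductible met; 20% of $672 = $134.40. That would push OOP to $659.40, over the $525 cap, so owner pays $525 − $525 = $0. Plan pays $672 − $0 = $672.
Insurer total: $744 + $281 + $672 = $1,697.

$1,697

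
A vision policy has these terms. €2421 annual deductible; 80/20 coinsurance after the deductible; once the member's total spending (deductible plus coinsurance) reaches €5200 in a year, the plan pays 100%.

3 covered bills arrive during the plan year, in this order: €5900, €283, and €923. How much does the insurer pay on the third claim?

Claim 1 — €5900: €2421 to deductible, leaving €3479; 20% of €3479 = €695.80. Member pays €3116.80; OOP now €3116.80. Plan pays €5900 − €3116.80 = €2783.20.
Claim 2 — €283: deductible already satisfied, so member's share is 20% × €283 = €56.60. Member owes €56.60 (running OOP €3173.40). Insurer: €283 − €56.60 = €226.40.
Claim 3 — €923: 20% coinsurance on €923 = €184.60. Cost to member: €184.60. OOP to date €3358. Insurer: €923 − €184.60 = €738.40.

€738.40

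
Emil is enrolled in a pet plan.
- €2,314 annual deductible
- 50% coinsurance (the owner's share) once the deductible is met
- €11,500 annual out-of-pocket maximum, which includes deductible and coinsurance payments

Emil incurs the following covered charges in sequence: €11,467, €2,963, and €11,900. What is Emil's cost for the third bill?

#1 (€11,467): deductible takes €2,314, €9,153 remains; coinsurance €9,153 × 50% = €4,576.50. Cost to owner: €6,890.50. OOP to date €6,890.50.
#2 (€2,963): deductible met; 50% of €2,963 = €1,481.50. Owner owes €1,481.50 (running OOP €8,372).
#3 (€11,900): deductible already satisfied, so owner's share is 50% × €11,900 = €5,950. OOP would hit €14,322 > €11,500, so the cap limits the owner to €11,500 − €8,372 = €3,128.

€3,128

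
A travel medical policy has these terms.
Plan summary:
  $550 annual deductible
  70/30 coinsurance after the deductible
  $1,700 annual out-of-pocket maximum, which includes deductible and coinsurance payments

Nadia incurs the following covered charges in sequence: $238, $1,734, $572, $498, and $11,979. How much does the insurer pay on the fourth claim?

$348.60

Claim 1 ($238): all of it applies to the deductible. Traveler pays $238; OOP now $238. Plan pays $238 − $238 = $0.
Claim 2 ($1,734): $312 finishes the deductible; $1,422 goes to coinsurance; 30% of $1,422 = $426.60. Traveler owes $738.60 (running OOP $976.60). Insurer: $1,734 − $738.60 = $995.40.
Claim 3 ($572): deductible met; 30% of $572 = $171.60. Traveler pays $171.60; OOP now $1,148.20. Insurer: $572 − $171.60 = $400.40.
Claim 4 ($498): deductible met; 30% of $498 = $149.40. Cost to traveler: $149.40. OOP to date $1,297.60. Insurer: $498 − $149.40 = $348.60.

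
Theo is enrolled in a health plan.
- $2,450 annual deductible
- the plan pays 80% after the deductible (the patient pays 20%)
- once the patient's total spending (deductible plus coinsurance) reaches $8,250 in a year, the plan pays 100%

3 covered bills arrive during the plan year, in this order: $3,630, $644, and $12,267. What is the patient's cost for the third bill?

$2,453.40

Claim 1 — $3,630: deductible takes $2,450, $1,180 remains; 20% of $1,180 = $236. Cost to patient: $2,686. OOP to date $2,686.
Claim 2 — $644: 20% coinsurance on $644 = $128.80. Patient owes $128.80 (running OOP $2,814.80).
Claim 3 — $12,267: deductible already satisfied, so patient's share is 20% × $12,267 = $2,453.40. Patient owes $2,453.40 (running OOP $5,268.20).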